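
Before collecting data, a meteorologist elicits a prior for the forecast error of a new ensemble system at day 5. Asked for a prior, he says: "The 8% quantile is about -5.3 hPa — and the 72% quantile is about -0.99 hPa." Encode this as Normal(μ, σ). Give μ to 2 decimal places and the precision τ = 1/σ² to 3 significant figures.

For Normal(μ,σ), the p-quantile is μ + z_p·σ. Here z_{0.08} = -1.405, z_{0.72} = 0.5828.
So -5.3 = μ − 1.405σ and -0.99 = μ + 0.5828σ.
Subtracting: σ = (-0.99 − -5.3)/(0.5828 − (-1.405)) = 2.17.
Then μ = -5.3 − (-1.405)·2.17 = -2.25.
Precision τ = 1/σ² = 1/2.168² = 0.213.

μ = -2.25, τ = 0.213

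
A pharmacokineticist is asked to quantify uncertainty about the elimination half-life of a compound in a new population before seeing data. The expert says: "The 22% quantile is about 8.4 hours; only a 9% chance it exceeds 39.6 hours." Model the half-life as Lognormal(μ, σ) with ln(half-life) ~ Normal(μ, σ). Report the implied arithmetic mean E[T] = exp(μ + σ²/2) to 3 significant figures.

If T ~ Lognormal(μ,σ) then ln T ~ Normal(μ,σ), so the p-quantile of ln T is μ + z_p·σ.
ln(8.4) = 2.128 and ln(39.6) = 3.679; z_{0.22} = -0.7722, z_{0.91} = 1.341.
σ = (3.679 − 2.128)/(1.341 − (-0.7722)) = 0.734.
μ = 2.128 − (-0.7722)·0.734 = 2.695.
E[T] = exp(μ + σ²/2) = exp(2.695 + 0.2693) = 19.4 hours.

E[T] ≈ 19.4 hours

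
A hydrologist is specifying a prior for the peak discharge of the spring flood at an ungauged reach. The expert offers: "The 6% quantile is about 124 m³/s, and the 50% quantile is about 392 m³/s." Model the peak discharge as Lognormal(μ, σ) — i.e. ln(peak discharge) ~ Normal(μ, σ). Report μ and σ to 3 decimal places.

If T ~ Lognormal(μ,σ) then ln T ~ Normal(μ,σ), so the p-quantile of ln T is μ + z_p·σ.
ln(124) = 4.82 and ln(392) = 5.971; z_{0.06} = -1.555, z_{0.5} = 0.
σ = (5.971 − 4.82)/(0 − (-1.555)) = 0.740.
μ = 4.82 − (-1.555)·0.740 = 5.971.

μ ≈ 5.971, σ ≈ 0.740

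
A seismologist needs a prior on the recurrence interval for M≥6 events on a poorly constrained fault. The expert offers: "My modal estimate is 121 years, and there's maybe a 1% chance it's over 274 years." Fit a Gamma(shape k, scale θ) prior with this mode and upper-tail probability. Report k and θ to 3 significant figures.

Gamma(k,θ) with k>1 has mode (k−1)θ, so θ = 121/(k−1).
Need P(X < 274) = 0.99 with θ tied to k this way. Start at k = 2, θ = 121: P(X<274) ≈ 0.661.
Too low — raise k to concentrate. Iterating converges to k ≈ 8.17.
Then θ = 121/(8.17−1) ≈ 16.9.

k ≈ 8.17, θ ≈ 16.9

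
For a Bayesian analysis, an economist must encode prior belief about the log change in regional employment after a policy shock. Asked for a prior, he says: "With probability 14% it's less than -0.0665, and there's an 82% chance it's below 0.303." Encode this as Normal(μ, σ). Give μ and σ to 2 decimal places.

μ = 0.13, σ = 0.19

The p-quantile of Normal(μ,σ) is μ + z_p·σ, with z_{0.14} = -1.08 and z_{0.82} = 0.9154.
Eliminate σ: μ = (z₂·x₁ − z₁·x₂)/(z₂ − z₁) = (0.9154·-0.0665 − (-1.08)·0.303)/1.996 = 0.13.
Then σ = (x₂ − x₁)/(z₂ − z₁) = (0.303 − -0.0665)/1.996 = 0.19.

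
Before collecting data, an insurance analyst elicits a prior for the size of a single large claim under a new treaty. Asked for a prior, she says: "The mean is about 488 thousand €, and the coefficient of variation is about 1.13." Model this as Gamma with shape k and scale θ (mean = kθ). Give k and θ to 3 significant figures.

For Gamma(k, scale θ): mean = kθ, variance = kθ², so CV = 1/√k.
CV = 1.13, hence k = 1/CV² = 0.783.
Then θ = mean/k = 488/0.783 = 623.

k ≈ 0.783, θ ≈ 623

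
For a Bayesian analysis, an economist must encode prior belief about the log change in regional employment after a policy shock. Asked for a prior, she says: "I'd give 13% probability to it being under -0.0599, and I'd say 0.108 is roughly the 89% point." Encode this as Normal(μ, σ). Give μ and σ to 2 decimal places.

For Normal(μ,σ), the p-quantile is μ + z_p·σ. Here z_{0.13} = -1.126, z_{0.89} = 1.227.
So -0.0599 = μ − 1.126σ and 0.108 = μ + 1.227σ.
Subtracting: σ = (0.108 − -0.0599)/(1.227 − (-1.126)) = 0.07.
Then μ = -0.0599 − (-1.126)·0.07 = 0.02.

μ = 0.02, σ = 0.07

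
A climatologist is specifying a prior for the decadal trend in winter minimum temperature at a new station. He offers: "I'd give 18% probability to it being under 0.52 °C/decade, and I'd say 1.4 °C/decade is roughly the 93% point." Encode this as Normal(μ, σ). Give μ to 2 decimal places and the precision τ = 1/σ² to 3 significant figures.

μ = 0.86, τ = 7.38

The p-quantile of Normal(μ,σ) is μ + z_p·σ, with z_{0.18} = -0.9154 and z_{0.93} = 1.476.
Eliminate σ: μ = (z₂·x₁ − z₁·x₂)/(z₂ − z₁) = (1.476·0.52 − (-0.9154)·1.4)/2.391 = 0.86.
Then σ = (x₂ − x₁)/(z₂ − z₁) = (1.4 − 0.52)/2.391 = 0.37.
Precision τ = 1/σ² = 1/0.368² = 7.38.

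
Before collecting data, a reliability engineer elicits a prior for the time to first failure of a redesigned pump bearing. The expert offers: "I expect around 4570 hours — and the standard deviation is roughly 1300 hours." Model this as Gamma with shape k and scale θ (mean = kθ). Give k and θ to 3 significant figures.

For Gamma(k, scale θ): mean = kθ, variance = kθ², so CV = 1/√k.
CV = SD/mean = 1300/4570 = 0.2845, hence k = 1/CV² = 12.4.
Then θ = mean/k = 4570/12.4 = 370.

k ≈ 12.4, θ ≈ 370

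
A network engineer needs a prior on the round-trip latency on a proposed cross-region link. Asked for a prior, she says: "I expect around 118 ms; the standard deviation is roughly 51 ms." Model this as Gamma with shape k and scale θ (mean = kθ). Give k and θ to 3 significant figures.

k ≈ 5.35, θ ≈ 22

For Gamma(k, scale θ): mean = kθ, variance = kθ², so CV = 1/√k.
CV = SD/mean = 51/118 = 0.4322, hence k = 1/CV² = 5.35.
Then θ = mean/k = 118/5.35 = 22.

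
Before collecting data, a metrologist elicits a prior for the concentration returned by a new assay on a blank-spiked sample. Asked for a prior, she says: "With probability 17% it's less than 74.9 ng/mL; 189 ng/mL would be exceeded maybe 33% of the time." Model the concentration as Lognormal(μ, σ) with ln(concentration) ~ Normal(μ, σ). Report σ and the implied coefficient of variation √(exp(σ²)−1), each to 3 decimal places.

σ ≈ 0.664, CV ≈ 0.744

If T ~ Lognormal(μ,σ) then ln T ~ Normal(μ,σ), so the p-quantile of ln T is μ + z_p·σ.
ln(74.9) = 4.316 and ln(189) = 5.242; z_{0.17} = -0.9542, z_{0.67} = 0.4399.
σ = (5.242 − 4.316)/(0.4399 − (-0.9542)) = 0.664.
μ = 4.316 − (-0.9542)·0.664 = 4.950.
CV = √(exp(σ²)−1) = √(exp(0.4408)−1) = 0.744.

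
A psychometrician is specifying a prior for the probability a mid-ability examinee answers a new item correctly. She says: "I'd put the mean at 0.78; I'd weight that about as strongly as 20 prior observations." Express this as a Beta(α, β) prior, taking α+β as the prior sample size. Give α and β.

Under the effective-sample-size interpretation, Beta(α, β) has prior mean α/(α+β) and prior sample size α+β.
So α+β = 20 and α/(α+β) = 0.78, giving α = 0.78·20 = 15.6 and β = 20 − 15.6 = 4.4.

α = 15.6, β = 4.4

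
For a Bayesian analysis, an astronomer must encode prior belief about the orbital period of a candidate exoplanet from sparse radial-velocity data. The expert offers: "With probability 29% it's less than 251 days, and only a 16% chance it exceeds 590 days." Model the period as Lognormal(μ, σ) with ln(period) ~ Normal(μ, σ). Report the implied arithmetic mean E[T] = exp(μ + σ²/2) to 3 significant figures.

If T ~ Lognormal(μ,σ) then ln T ~ Normal(μ,σ), so the p-quantile of ln T is μ + z_p·σ.
ln(251) = 5.525 and ln(590) = 6.38; z_{0.29} = -0.5534, z_{0.84} = 0.9945.
σ = (6.38 − 5.525)/(0.9945 − (-0.5534)) = 0.552.
μ = 5.525 − (-0.5534)·0.552 = 5.831.
E[T] = exp(μ + σ²/2) = exp(5.831 + 0.1524) = 397 days.

E[T] ≈ 397 days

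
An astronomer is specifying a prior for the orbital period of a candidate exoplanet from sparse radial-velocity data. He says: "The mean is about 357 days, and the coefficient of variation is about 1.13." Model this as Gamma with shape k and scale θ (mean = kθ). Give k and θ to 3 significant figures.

For Gamma(k, scale θ): mean = kθ, variance = kθ², so CV = 1/√k.
CV = 1.13, hence k = 1/CV² = 0.783.
Then θ = mean/k = 357/0.783 = 456.

k ≈ 0.783, θ ≈ 456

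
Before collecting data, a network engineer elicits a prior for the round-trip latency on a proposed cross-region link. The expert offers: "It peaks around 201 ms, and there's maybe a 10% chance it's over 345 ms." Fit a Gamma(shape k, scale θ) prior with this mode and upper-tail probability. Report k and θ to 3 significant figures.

k ≈ 7.49, θ ≈ 31

Gamma(k,θ) with k>1 has mode (k−1)θ, so θ = 201/(k−1).
Need P(X < 345) = 0.9 with θ tied to k this way. Start at k = 2, θ = 201: P(X<345) ≈ 0.512.
Too low — raise k to concentrate. Iterating converges to k ≈ 7.49.
Then θ = 201/(7.49−1) ≈ 31.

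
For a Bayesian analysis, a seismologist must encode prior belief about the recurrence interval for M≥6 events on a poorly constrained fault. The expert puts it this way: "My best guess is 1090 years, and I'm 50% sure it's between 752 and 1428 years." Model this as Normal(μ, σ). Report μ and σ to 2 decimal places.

A symmetric 50% interval runs μ ± z·σ with z = 0.6745.
Half-width = 338, so σ = 338/0.6745 = 501.12.
μ is the stated best guess, 1090.00.

μ = 1090.00, σ = 501.12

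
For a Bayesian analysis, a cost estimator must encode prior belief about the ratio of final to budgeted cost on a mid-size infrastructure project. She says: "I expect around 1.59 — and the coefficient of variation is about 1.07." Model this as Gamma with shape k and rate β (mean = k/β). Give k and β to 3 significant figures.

k ≈ 0.873, β ≈ 0.549

For Gamma(k, rate β): mean = k/β, variance = k/β², so CV = 1/√k.
CV = 1.07, hence k = 1/CV² = 0.873.
Then β = k/mean = 0.873/1.59 = 0.549.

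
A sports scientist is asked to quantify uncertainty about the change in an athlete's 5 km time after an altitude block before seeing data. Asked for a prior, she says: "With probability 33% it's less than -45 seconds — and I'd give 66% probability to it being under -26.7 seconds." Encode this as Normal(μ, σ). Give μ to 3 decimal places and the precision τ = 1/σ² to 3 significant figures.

For Normal(μ,σ), the p-quantile is μ + z_p·σ. Here z_{0.33} = -0.4399, z_{0.66} = 0.4125.
So -45 = μ − 0.4399σ and -26.7 = μ + 0.4125σ.
Subtracting: σ = (-26.7 − -45)/(0.4125 − (-0.4399)) = 21.469.
Then μ = -45 − (-0.4399)·21.469 = -35.555.
Precision τ = 1/σ² = 1/21.47² = 0.00217.

μ = -35.555, τ = 0.00217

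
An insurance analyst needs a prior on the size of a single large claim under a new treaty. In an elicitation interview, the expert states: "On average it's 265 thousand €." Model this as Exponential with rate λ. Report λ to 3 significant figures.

Exponential mean = 1/λ, so λ = 1/265.0 = 0.00377.

λ ≈ 0.00377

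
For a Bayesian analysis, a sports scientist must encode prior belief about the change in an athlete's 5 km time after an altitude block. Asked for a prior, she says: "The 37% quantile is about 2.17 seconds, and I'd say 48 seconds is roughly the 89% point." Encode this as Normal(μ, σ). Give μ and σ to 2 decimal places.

The p-quantile of Normal(μ,σ) is μ + z_p·σ, with z_{0.37} = -0.3319 and z_{0.89} = 1.227.
Eliminate σ: μ = (z₂·x₁ − z₁·x₂)/(z₂ − z₁) = (1.227·2.17 − (-0.3319)·48)/1.558 = 11.93.
Then σ = (x₂ − x₁)/(z₂ − z₁) = (48 − 2.17)/1.558 = 29.41.

μ = 11.93, σ = 29.41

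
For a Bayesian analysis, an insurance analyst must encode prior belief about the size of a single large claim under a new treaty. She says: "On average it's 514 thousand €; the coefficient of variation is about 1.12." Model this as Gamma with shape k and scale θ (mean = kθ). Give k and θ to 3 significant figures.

k ≈ 0.797, θ ≈ 645

For Gamma(k, scale θ): mean = kθ, variance = kθ², so CV = 1/√k.
CV = 1.12, hence k = 1/CV² = 0.797.
Then θ = mean/k = 514/0.797 = 645.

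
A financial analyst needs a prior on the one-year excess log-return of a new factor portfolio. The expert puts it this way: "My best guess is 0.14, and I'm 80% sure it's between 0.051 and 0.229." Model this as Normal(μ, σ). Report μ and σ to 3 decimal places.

A symmetric 80% interval runs μ ± z·σ with z = 1.282.
Half-width = 0.089, so σ = 0.089/1.282 = 0.069.
μ is the stated best guess, 0.140.

μ = 0.140, σ = 0.069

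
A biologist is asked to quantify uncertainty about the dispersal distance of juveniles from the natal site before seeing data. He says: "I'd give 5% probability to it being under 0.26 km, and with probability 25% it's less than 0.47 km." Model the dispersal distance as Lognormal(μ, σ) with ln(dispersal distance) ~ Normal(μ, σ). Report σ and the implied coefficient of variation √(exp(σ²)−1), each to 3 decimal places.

If T ~ Lognormal(μ,σ) then ln T ~ Normal(μ,σ), so the p-quantile of ln T is μ + z_p·σ.
ln(0.26) = -1.347 and ln(0.47) = -0.755; z_{0.05} = -1.645, z_{0.25} = -0.6745.
σ = (-0.755 − -1.347)/(-0.6745 − (-1.645)) = 0.610.
μ = -1.347 − (-1.645)·0.610 = -0.343.
CV = √(exp(σ²)−1) = √(exp(0.3723)−1) = 0.672.

σ ≈ 0.610, CV ≈ 0.672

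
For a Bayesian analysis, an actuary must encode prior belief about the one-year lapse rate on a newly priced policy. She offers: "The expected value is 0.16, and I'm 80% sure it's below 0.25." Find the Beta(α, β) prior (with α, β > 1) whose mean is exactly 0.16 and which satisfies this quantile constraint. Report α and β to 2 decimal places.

α ≈ 1.45, β ≈ 7.62

With mean 0.16 fixed, write α = 0.16s, β = 0.84s where s = α+β.
Need P(θ < 0.25) = 0.8 under Beta(0.16s, 0.84s). Normal approximation: (q−m)/√(m(1−m)/s) ≈ z_{0.8} = 0.842, so s ≈ 0.16·0.84·(0.842)²/(0.25−0.16)² = 11.8.
At s = 11.8: P(θ<0.25) ≈ 0.818. Adjusting to match 0.8 gives s ≈ 9.07.
So α = 0.16·9.07 ≈ 1.45, β = 0.84·9.07 ≈ 7.62.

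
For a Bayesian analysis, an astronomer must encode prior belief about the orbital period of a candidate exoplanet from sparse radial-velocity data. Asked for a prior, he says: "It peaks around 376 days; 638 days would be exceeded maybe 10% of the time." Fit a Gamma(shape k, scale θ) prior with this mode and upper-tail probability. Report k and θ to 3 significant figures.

Gamma(k,θ) with k>1 has mode (k−1)θ, so θ = 376/(k−1).
Need P(X < 638) = 0.9 with θ tied to k this way. Start at k = 2, θ = 376: P(X<638) ≈ 0.506.
Too low — raise k to concentrate. Iterating converges to k ≈ 7.77.
Then θ = 376/(7.77−1) ≈ 55.5.

k ≈ 7.77, θ ≈ 55.5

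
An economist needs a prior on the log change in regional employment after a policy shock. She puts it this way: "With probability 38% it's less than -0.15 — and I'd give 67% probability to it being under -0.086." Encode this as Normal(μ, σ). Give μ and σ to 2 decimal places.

μ = -0.12, σ = 0.09

The p-quantile of Normal(μ,σ) is μ + z_p·σ, with z_{0.38} = -0.3055 and z_{0.67} = 0.4399.
Eliminate σ: μ = (z₂·x₁ − z₁·x₂)/(z₂ − z₁) = (0.4399·-0.15 − (-0.3055)·-0.086)/0.7454 = -0.12.
Then σ = (x₂ − x₁)/(z₂ − z₁) = (-0.086 − -0.15)/0.7454 = 0.09.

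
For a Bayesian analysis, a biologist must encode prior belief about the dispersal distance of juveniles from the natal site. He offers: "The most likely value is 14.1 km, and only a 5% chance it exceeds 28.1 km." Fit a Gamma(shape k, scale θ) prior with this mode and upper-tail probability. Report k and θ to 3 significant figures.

k ≈ 6.83, θ ≈ 2.42

Gamma(k,θ) with k>1 has mode (k−1)θ, so θ = 14.1/(k−1).
Need P(X < 28.1) = 0.95 with θ tied to k this way. Start at k = 2, θ = 14.1: P(X<28.1) ≈ 0.592.
Too low — raise k to concentrate. Iterating converges to k ≈ 6.83.
Then θ = 14.1/(6.83−1) ≈ 2.42.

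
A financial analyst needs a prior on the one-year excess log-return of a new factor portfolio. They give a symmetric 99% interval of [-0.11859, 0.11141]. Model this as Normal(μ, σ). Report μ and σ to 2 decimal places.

μ = -0.00, σ = 0.04

A symmetric 99% interval runs μ ± z·σ with z = 2.576.
Half-width = 0.115, so σ = 0.115/2.576 = 0.04.
μ is the interval midpoint, -0.00.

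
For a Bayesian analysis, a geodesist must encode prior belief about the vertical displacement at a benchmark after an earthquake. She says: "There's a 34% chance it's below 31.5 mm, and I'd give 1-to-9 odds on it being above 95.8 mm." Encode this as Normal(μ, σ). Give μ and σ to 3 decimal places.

The p-quantile of Normal(μ,σ) is μ + z_p·σ, with z_{0.34} = -0.4125 and z_{0.9} = 1.282.
Eliminate σ: μ = (z₂·x₁ − z₁·x₂)/(z₂ − z₁) = (1.282·31.5 − (-0.4125)·95.8)/1.694 = 47.156.
Then σ = (x₂ − x₁)/(z₂ − z₁) = (95.8 − 31.5)/1.694 = 37.957.

μ = 47.156, σ = 37.957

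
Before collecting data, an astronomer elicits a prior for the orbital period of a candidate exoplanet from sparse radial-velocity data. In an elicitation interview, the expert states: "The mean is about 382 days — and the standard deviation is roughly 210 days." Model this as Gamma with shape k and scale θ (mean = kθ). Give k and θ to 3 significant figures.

For Gamma(k, scale θ): mean = kθ, variance = kθ², so CV = 1/√k.
CV = SD/mean = 210/382 = 0.5497, hence k = 1/CV² = 3.31.
Then θ = mean/k = 382/3.31 = 115.

k ≈ 3.31, θ ≈ 115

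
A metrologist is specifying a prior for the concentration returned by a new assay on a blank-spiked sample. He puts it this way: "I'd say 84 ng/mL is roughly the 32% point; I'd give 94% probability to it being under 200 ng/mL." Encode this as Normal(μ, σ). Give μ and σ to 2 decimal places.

The p-quantile of Normal(μ,σ) is μ + z_p·σ, with z_{0.32} = -0.4677 and z_{0.94} = 1.555.
Eliminate σ: μ = (z₂·x₁ − z₁·x₂)/(z₂ − z₁) = (1.555·84 − (-0.4677)·200)/2.022 = 110.83.
Then σ = (x₂ − x₁)/(z₂ − z₁) = (200 − 84)/2.022 = 57.36.

μ = 110.83, σ = 57.36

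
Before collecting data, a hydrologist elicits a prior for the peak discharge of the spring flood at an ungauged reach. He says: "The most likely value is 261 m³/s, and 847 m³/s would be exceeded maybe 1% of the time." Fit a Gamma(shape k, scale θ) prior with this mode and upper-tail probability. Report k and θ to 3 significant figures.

Gamma(k,θ) with k>1 has mode (k−1)θ, so θ = 261/(k−1).
Need P(X < 847) = 0.99 with θ tied to k this way. Start at k = 2, θ = 261: P(X<847) ≈ 0.835.
Too low — raise k to concentrate. Iterating converges to k ≈ 4.19.
Then θ = 261/(4.19−1) ≈ 81.9.

k ≈ 4.19, θ ≈ 81.9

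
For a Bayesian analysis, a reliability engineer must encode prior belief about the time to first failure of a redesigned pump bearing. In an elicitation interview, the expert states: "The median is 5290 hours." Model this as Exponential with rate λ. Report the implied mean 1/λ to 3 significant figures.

Exponential median = ln 2 / λ, so λ = ln 2 / 5290.0 = 0.000131.
Mean = 1/λ = 7630 hours.

mean ≈ 7630 hours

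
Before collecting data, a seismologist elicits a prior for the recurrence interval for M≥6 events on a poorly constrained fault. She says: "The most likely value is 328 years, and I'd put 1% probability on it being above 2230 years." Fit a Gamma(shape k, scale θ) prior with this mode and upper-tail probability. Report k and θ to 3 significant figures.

k ≈ 1.97, θ ≈ 339

Gamma(k,θ) with k>1 has mode (k−1)θ, so θ = 328/(k−1).
Need P(X < 2230) = 0.99 with θ tied to k this way. Start at k = 2, θ = 328: P(X<2230) ≈ 0.991.
Too high — lower k to spread out. Iterating converges to k ≈ 1.97.
Then θ = 328/(1.97−1) ≈ 339.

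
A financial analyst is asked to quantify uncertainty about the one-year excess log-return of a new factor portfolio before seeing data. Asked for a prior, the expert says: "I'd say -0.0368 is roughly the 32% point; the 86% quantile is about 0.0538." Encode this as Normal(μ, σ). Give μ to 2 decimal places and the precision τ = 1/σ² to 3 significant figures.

For Normal(μ,σ), the p-quantile is μ + z_p·σ. Here z_{0.32} = -0.4677, z_{0.86} = 1.08.
So -0.0368 = μ − 0.4677σ and 0.0538 = μ + 1.08σ.
Subtracting: σ = (0.0538 − -0.0368)/(1.08 − (-0.4677)) = 0.06.
Then μ = -0.0368 − (-0.4677)·0.06 = -0.01.
Precision τ = 1/σ² = 1/0.05853² = 292.

μ = -0.01, τ = 292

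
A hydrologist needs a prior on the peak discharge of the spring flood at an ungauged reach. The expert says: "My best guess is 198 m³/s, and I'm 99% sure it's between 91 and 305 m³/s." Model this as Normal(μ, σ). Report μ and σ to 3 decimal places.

μ = 198.000, σ = 41.540

A symmetric 99% interval runs μ ± z·σ with z = 2.576.
Half-width = 107, so σ = 107/2.576 = 41.540.
μ is the stated best guess, 198.000.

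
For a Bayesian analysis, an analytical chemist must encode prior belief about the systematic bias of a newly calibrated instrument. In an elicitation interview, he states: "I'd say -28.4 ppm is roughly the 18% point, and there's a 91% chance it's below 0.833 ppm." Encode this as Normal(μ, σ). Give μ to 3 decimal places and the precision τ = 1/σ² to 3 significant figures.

The p-quantile of Normal(μ,σ) is μ + z_p·σ, with z_{0.18} = -0.9154 and z_{0.91} = 1.341.
Eliminate σ: μ = (z₂·x₁ − z₁·x₂)/(z₂ − z₁) = (1.341·-28.4 − (-0.9154)·0.833)/2.256 = -16.539.
Then σ = (x₂ − x₁)/(z₂ − z₁) = (0.833 − -28.4)/2.256 = 12.957.
Precision τ = 1/σ² = 1/12.96² = 0.00596.

μ = -16.539, τ = 0.00596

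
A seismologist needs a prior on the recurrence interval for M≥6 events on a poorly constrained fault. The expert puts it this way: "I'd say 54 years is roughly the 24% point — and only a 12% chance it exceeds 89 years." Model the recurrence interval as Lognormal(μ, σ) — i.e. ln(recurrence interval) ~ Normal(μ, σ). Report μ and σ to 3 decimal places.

If T ~ Lognormal(μ,σ) then ln T ~ Normal(μ,σ), so the p-quantile of ln T is μ + z_p·σ.
ln(54) = 3.989 and ln(89) = 4.489; z_{0.24} = -0.7063, z_{0.88} = 1.175.
σ = (4.489 − 3.989)/(1.175 − (-0.7063)) = 0.266.
μ = 3.989 − (-0.7063)·0.266 = 4.177.

μ ≈ 4.177, σ ≈ 0.266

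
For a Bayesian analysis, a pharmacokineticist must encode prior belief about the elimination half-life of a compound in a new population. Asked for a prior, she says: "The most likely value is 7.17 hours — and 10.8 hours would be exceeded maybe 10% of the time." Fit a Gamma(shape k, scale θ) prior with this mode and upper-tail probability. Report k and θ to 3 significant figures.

Gamma(k,θ) with k>1 has mode (k−1)θ, so θ = 7.17/(k−1).
Need P(X < 10.8) = 0.9 with θ tied to k this way. Start at k = 2, θ = 7.17: P(X<10.8) ≈ 0.444.
Too low — raise k to concentrate. Iterating converges to k ≈ 12.1.
Then θ = 7.17/(12.1−1) ≈ 0.646.

k ≈ 12.1, θ ≈ 0.646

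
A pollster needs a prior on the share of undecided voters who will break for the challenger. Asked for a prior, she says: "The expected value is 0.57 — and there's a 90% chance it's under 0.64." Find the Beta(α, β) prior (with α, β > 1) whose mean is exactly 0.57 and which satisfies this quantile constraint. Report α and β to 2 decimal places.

With mean 0.57 fixed, write α = 0.57s, β = 0.43s where s = α+β.
Need P(θ < 0.64) = 0.9 under Beta(0.57s, 0.43s). Normal approximation: (q−m)/√(m(1−m)/s) ≈ z_{0.9} = 1.28, so s ≈ 0.57·0.43·(1.28)²/(0.64−0.57)² = 82.2.
At s = 82.2: P(θ<0.64) ≈ 0.902. Adjusting to match 0.9 gives s ≈ 80.92.
So α = 0.57·80.92 ≈ 46.13, β = 0.43·80.92 ≈ 34.80.

α ≈ 46.13, β ≈ 34.80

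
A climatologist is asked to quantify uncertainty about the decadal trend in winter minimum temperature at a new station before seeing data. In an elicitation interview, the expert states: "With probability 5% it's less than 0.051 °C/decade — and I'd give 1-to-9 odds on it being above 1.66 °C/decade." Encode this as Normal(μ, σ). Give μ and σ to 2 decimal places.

The p-quantile of Normal(μ,σ) is μ + z_p·σ, with z_{0.05} = -1.645 and z_{0.9} = 1.282.
Eliminate σ: μ = (z₂·x₁ − z₁·x₂)/(z₂ − z₁) = (1.282·0.051 − (-1.645)·1.66)/2.926 = 0.96.
Then σ = (x₂ − x₁)/(z₂ − z₁) = (1.66 − 0.051)/2.926 = 0.55.

μ = 0.96, σ = 0.55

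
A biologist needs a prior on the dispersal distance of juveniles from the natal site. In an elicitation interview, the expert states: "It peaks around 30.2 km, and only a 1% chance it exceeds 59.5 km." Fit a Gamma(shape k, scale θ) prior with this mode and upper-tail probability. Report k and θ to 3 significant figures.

Gamma(k,θ) with k>1 has mode (k−1)θ, so θ = 30.2/(k−1).
Need P(X < 59.5) = 0.99 with θ tied to k this way. Start at k = 2, θ = 30.2: P(X<59.5) ≈ 0.586.
Too low — raise k to concentrate. Iterating converges to k ≈ 11.7.
Then θ = 30.2/(11.7−1) ≈ 2.82.

k ≈ 11.7, θ ≈ 2.82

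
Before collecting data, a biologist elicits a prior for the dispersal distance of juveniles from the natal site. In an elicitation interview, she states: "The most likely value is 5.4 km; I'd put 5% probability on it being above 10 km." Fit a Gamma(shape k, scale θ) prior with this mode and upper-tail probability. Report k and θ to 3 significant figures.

k ≈ 8.33, θ ≈ 0.737

Gamma(k,θ) with k>1 has mode (k−1)θ, so θ = 5.4/(k−1).
Need P(X < 10) = 0.95 with θ tied to k this way. Start at k = 2, θ = 5.4: P(X<10) ≈ 0.552.
Too low — raise k to concentrate. Iterating converges to k ≈ 8.33.
Then θ = 5.4/(8.33−1) ≈ 0.737.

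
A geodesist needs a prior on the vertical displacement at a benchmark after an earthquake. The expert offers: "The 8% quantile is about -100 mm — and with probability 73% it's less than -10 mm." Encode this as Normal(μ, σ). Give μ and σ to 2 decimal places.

The p-quantile of Normal(μ,σ) is μ + z_p·σ, with z_{0.08} = -1.405 and z_{0.73} = 0.6128.
Eliminate σ: μ = (z₂·x₁ − z₁·x₂)/(z₂ − z₁) = (0.6128·-100 − (-1.405)·-10)/2.018 = -37.33.
Then σ = (x₂ − x₁)/(z₂ − z₁) = (-10 − -100)/2.018 = 44.60.

μ = -37.33, σ = 44.60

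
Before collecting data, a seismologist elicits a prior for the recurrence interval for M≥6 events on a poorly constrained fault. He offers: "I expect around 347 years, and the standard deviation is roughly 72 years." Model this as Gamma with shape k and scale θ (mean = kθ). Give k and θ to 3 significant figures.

k ≈ 23.2, θ ≈ 14.9

For Gamma(k, scale θ): mean = kθ, variance = kθ², so CV = 1/√k.
CV = SD/mean = 72/347 = 0.2075, hence k = 1/CV² = 23.2.
Then θ = mean/k = 347/23.2 = 14.9.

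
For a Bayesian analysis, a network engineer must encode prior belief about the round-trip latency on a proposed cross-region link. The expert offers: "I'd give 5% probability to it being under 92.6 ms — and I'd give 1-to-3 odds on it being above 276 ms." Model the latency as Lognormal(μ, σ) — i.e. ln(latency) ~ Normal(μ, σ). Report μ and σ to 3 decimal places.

If T ~ Lognormal(μ,σ) then ln T ~ Normal(μ,σ), so the p-quantile of ln T is μ + z_p·σ.
ln(92.6) = 4.528 and ln(276) = 5.62; z_{0.05} = -1.645, z_{0.75} = 0.6745.
σ = (5.62 − 4.528)/(0.6745 − (-1.645)) = 0.471.
μ = 4.528 − (-1.645)·0.471 = 5.303.

μ ≈ 5.303, σ ≈ 0.471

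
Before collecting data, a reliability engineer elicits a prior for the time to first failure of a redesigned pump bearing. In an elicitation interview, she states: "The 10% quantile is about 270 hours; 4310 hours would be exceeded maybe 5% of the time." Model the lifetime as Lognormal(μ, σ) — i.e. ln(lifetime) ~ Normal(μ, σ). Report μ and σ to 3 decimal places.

μ ≈ 6.812, σ ≈ 0.947

If T ~ Lognormal(μ,σ) then ln T ~ Normal(μ,σ), so the p-quantile of ln T is μ + z_p·σ.
ln(270) = 5.598 and ln(4310) = 8.369; z_{0.1} = -1.282, z_{0.95} = 1.645.
σ = (8.369 − 5.598)/(1.645 − (-1.282)) = 0.947.
μ = 5.598 − (-1.282)·0.947 = 6.812.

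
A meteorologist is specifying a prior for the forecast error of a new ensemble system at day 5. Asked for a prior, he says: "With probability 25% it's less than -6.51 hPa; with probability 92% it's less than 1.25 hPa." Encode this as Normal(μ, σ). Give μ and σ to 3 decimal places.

μ = -3.993, σ = 3.732

The p-quantile of Normal(μ,σ) is μ + z_p·σ, with z_{0.25} = -0.6745 and z_{0.92} = 1.405.
Eliminate σ: μ = (z₂·x₁ − z₁·x₂)/(z₂ − z₁) = (1.405·-6.51 − (-0.6745)·1.25)/2.08 = -3.993.
Then σ = (x₂ − x₁)/(z₂ − z₁) = (1.25 − -6.51)/2.08 = 3.732.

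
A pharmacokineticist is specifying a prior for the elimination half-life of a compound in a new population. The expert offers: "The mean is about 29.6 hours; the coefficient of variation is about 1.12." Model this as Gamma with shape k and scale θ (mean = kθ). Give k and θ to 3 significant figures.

For Gamma(k, scale θ): mean = kθ, variance = kθ², so CV = 1/√k.
CV = 1.12, hence k = 1/CV² = 0.797.
Then θ = mean/k = 29.6/0.797 = 37.1.

k ≈ 0.797, θ ≈ 37.1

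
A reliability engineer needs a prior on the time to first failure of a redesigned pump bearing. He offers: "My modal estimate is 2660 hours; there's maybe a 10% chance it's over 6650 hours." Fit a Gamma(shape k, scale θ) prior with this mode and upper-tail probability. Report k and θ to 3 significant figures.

k ≈ 3.29, θ ≈ 1160

Gamma(k,θ) with k>1 has mode (k−1)θ, so θ = 2660/(k−1).
Need P(X < 6650) = 0.9 with θ tied to k this way. Start at k = 2, θ = 2660: P(X<6650) ≈ 0.713.
Too low — raise k to concentrate. Iterating converges to k ≈ 3.29.
Then θ = 2660/(3.29−1) ≈ 1160.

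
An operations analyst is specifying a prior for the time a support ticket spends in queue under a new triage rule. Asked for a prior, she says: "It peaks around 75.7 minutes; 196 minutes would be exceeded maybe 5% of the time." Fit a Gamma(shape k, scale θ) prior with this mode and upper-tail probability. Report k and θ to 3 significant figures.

Gamma(k,θ) with k>1 has mode (k−1)θ, so θ = 75.7/(k−1).
Need P(X < 196) = 0.95 with θ tied to k this way. Start at k = 2, θ = 75.7: P(X<196) ≈ 0.731.
Too low — raise k to concentrate. Iterating converges to k ≈ 3.99.
Then θ = 75.7/(3.99−1) ≈ 25.3.

k ≈ 3.99, θ ≈ 25.3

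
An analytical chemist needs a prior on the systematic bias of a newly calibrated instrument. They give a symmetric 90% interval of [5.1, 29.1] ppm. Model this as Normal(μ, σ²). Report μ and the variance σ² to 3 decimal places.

A symmetric 90% interval runs μ ± z·σ with z = 1.645.
Half-width = 12, so σ = 12/1.645 = 7.2955 and σ² = 53.224.
μ is the interval midpoint, 17.100.

μ = 17.100, σ² = 53.224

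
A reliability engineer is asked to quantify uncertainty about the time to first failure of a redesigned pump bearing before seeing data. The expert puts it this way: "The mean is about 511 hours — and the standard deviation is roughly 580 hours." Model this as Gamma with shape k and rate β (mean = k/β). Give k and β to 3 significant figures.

For Gamma(k, rate β): mean = k/β, variance = k/β², so CV = 1/√k.
CV = SD/mean = 580/511 = 1.135, hence k = 1/CV² = 0.776.
Then β = k/mean = 0.776/511 = 0.00152.

k ≈ 0.776, β ≈ 0.00152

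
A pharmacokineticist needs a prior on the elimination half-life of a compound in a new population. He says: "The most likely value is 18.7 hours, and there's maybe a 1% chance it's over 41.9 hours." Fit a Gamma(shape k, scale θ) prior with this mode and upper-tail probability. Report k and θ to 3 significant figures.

k ≈ 8.38, θ ≈ 2.53

Gamma(k,θ) with k>1 has mode (k−1)θ, so θ = 18.7/(k−1).
Need P(X < 41.9) = 0.99 with θ tied to k this way. Start at k = 2, θ = 18.7: P(X<41.9) ≈ 0.655.
Too low — raise k to concentrate. Iterating converges to k ≈ 8.38.
Then θ = 18.7/(8.38−1) ≈ 2.53.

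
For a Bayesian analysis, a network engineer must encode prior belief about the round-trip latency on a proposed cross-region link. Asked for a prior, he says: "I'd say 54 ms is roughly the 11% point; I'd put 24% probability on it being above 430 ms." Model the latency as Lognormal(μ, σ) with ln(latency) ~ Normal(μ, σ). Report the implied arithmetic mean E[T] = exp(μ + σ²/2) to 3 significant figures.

E[T] ≈ 358 ms

If T ~ Lognormal(μ,σ) then ln T ~ Normal(μ,σ), so the p-quantile of ln T is μ + z_p·σ.
ln(54) = 3.989 and ln(430) = 6.064; z_{0.11} = -1.227, z_{0.76} = 0.7063.
σ = (6.064 − 3.989)/(0.7063 − (-1.227)) = 1.073.
μ = 3.989 − (-1.227)·1.073 = 5.306.
E[T] = exp(μ + σ²/2) = exp(5.306 + 0.5761) = 358 ms.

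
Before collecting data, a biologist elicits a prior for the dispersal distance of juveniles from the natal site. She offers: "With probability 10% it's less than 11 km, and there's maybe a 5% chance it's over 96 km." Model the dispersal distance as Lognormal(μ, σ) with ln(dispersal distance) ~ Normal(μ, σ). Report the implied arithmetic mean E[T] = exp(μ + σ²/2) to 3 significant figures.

If T ~ Lognormal(μ,σ) then ln T ~ Normal(μ,σ), so the p-quantile of ln T is μ + z_p·σ.
ln(11) = 2.398 and ln(96) = 4.564; z_{0.1} = -1.282, z_{0.95} = 1.645.
σ = (4.564 − 2.398)/(1.645 − (-1.282)) = 0.740.
μ = 2.398 − (-1.282)·0.740 = 3.347.
E[T] = exp(μ + σ²/2) = exp(3.347 + 0.2740) = 37.4 km.

E[T] ≈ 37.4 km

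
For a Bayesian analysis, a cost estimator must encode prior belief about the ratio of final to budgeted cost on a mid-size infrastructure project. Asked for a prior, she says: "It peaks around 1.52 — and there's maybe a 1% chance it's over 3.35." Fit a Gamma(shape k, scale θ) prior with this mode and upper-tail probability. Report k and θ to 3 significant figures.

k ≈ 8.72, θ ≈ 0.197

Gamma(k,θ) with k>1 has mode (k−1)θ, so θ = 1.52/(k−1).
Need P(X < 3.35) = 0.99 with θ tied to k this way. Start at k = 2, θ = 1.52: P(X<3.35) ≈ 0.646.
Too low — raise k to concentrate. Iterating converges to k ≈ 8.72.
Then θ = 1.52/(8.72−1) ≈ 0.197.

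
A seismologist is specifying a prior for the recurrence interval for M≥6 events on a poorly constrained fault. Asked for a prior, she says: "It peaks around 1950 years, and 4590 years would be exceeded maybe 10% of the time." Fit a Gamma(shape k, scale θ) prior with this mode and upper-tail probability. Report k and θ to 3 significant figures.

k ≈ 3.62, θ ≈ 743

Gamma(k,θ) with k>1 has mode (k−1)θ, so θ = 1950/(k−1).
Need P(X < 4590) = 0.9 with θ tied to k this way. Start at k = 2, θ = 1950: P(X<4590) ≈ 0.681.
Too low — raise k to concentrate. Iterating converges to k ≈ 3.62.
Then θ = 1950/(3.62−1) ≈ 743.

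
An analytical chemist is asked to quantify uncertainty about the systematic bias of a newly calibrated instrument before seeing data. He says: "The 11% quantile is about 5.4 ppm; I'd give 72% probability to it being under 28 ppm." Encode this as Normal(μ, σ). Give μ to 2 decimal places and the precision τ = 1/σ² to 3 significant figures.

For Normal(μ,σ), the p-quantile is μ + z_p·σ. Here z_{0.11} = -1.227, z_{0.72} = 0.5828.
So 5.4 = μ − 1.227σ and 28 = μ + 0.5828σ.
Subtracting: σ = (28 − 5.4)/(0.5828 − (-1.227)) = 12.49.
Then μ = 5.4 − (-1.227)·12.49 = 20.72.
Precision τ = 1/σ² = 1/12.49² = 0.00641.

μ = 20.72, τ = 0.00641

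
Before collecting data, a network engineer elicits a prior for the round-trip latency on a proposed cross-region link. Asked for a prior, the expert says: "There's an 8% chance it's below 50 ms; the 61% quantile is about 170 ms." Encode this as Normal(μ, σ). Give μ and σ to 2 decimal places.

μ = 150.10, σ = 71.24

The p-quantile of Normal(μ,σ) is μ + z_p·σ, with z_{0.08} = -1.405 and z_{0.61} = 0.2793.
Eliminate σ: μ = (z₂·x₁ − z₁·x₂)/(z₂ − z₁) = (0.2793·50 − (-1.405)·170)/1.684 = 150.10.
Then σ = (x₂ − x₁)/(z₂ − z₁) = (170 − 50)/1.684 = 71.24.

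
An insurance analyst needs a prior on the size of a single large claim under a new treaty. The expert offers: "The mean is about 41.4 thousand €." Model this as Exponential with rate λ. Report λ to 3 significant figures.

Exponential mean = 1/λ, so λ = 1/41.4 = 0.0242.

λ ≈ 0.0242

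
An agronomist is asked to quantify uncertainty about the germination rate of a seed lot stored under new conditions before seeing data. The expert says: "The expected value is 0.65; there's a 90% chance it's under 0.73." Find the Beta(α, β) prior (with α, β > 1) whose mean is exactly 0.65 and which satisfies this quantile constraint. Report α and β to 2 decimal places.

With mean 0.65 fixed, write α = 0.65s, β = 0.35s where s = α+β.
Need P(θ < 0.73) = 0.9 under Beta(0.65s, 0.35s). Normal approximation: (q−m)/√(m(1−m)/s) ≈ z_{0.9} = 1.28, so s ≈ 0.65·0.35·(1.28)²/(0.73−0.65)² = 58.4.
At s = 58.4: P(θ<0.73) ≈ 0.904. Adjusting to match 0.9 gives s ≈ 56.26.
So α = 0.65·56.26 ≈ 36.57, β = 0.35·56.26 ≈ 19.69.

α ≈ 36.57, β ≈ 19.69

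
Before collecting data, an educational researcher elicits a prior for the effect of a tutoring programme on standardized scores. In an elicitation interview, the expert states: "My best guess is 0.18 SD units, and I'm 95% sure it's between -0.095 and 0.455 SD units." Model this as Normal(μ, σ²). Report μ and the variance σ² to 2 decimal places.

μ = 0.18, σ² = 0.02

A symmetric 95% interval runs μ ± z·σ with z = 1.96.
Half-width = 0.275, so σ = 0.275/1.96 = 0.140 and σ² = 0.02.
μ is the stated best guess, 0.18.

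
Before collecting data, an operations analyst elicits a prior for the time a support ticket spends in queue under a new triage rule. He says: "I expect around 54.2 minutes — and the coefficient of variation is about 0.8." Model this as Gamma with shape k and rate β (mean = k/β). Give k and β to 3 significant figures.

For Gamma(k, rate β): mean = k/β, variance = k/β², so CV = 1/√k.
CV = 0.8, hence k = 1/CV² = 1.56.
Then β = k/mean = 1.56/54.2 = 0.0288.

k ≈ 1.56, β ≈ 0.0288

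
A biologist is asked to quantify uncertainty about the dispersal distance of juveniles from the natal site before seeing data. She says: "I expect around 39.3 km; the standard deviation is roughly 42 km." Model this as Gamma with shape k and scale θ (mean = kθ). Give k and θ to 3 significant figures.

For Gamma(k, scale θ): mean = kθ, variance = kθ², so CV = 1/√k.
CV = SD/mean = 42/39.3 = 1.069, hence k = 1/CV² = 0.876.
Then θ = mean/k = 39.3/0.876 = 44.9.

k ≈ 0.876, θ ≈ 44.9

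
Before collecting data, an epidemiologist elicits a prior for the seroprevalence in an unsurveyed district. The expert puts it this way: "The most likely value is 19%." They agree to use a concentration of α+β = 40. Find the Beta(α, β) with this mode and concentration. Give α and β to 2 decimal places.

For α,β > 1 the Beta mode is (α−1)/(α+β−2). With α+β = 40, the mode is (α−1)/38.
Set (α−1)/38 = 0.19 → α = 1 + 0.19·38 = 8.22.
β = 40 − α = 31.78.

α = 8.22, β = 31.78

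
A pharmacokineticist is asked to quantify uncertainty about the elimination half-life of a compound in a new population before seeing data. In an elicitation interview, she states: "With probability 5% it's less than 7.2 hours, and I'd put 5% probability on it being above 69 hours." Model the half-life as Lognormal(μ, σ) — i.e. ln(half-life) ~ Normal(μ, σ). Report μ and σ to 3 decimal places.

μ ≈ 3.104, σ ≈ 0.687

If T ~ Lognormal(μ,σ) then ln T ~ Normal(μ,σ), so the p-quantile of ln T is μ + z_p·σ.
ln(7.2) = 1.974 and ln(69) = 4.234; z_{0.05} = -1.645, z_{0.95} = 1.645.
σ = (4.234 − 1.974)/(1.645 − (-1.645)) = 0.687.
μ = 1.974 − (-1.645)·0.687 = 3.104.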